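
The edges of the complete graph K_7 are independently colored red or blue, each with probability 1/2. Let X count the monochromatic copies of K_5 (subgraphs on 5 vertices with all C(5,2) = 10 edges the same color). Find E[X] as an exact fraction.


Let X = Σ_S X_S over the C(7, 5) = 21 subsets S of size 5, where X_S = 1 if the K_5 on S is monochromatic.
For a fixed S, the K_5 on S has C(5, 2) = 10 edges. P[all 10 edges red] = (1/2)^10, and likewise for blue, so P[monochromatic] = 2·(1/2)^10 = 2^{1 − 10} = 1/512.
Summing: E[X] = C(7, 5) · 2^{1 − 10} = 21 · 1/512 = 21/512.
Numerically: E[X] ≈ 0.0410.

E[X] = C(7,5)·2^(1−C(5,2)) = 21/512 ≈ 0.0410.


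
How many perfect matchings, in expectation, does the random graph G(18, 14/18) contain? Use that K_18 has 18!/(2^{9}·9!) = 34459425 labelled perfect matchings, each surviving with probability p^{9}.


K_18 has 18!/(2^{9}·9!) = 34459425 labelled perfect matchings.
For each such perfect matching H, let X_H = 1 if all 9 edges of H are present in G. Then P[X_H = 1] = p^{9} = (7/9)^{9} = 40353607/387420489.
By linearity: E[X] = Σ_H E[X_H] = 34459425 · p^{9} = 34459425 · 40353607/387420489 = 17167433257975/4782969.
Numerically: E[X] ≈ 3.589e+06.

E[X] = 34459425 · (7/9)^{9} = 17167433257975/4782969 ≈ 3.589e+06.


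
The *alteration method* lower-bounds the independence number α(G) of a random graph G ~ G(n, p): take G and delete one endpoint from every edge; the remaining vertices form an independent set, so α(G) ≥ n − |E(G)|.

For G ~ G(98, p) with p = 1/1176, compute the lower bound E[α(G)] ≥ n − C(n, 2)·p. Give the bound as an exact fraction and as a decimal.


E[|E(G)|] = C(98, 2)·p = 4753 · (1/1176) = 97/24.
E[α(G)] ≥ n − E[|E(G)|] = 98 − 97/24 = 2255/24.
Numerically: ≈ 93.958.
(This is only a lower bound; the true E[α(G)] may be larger.)

E[α(G)] ≥ 2255/24 ≈ 93.958.


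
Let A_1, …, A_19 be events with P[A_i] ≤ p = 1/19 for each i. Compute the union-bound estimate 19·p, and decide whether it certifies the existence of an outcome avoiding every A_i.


Union bound: P[∪_{i=1}^{19} A_i] ≤ Σ_i P[A_i] ≤ 19·p = 19·(1/19) = 1.
Numerically: 1 ≈ 1.000000.
Is 1 < 1? NO.
Since the bound 1 is ≥ 1, the union bound is uninformative here; it does NOT by itself certify existence.

19·p = 1 ≈ 1.000000; existence NOT certified by the union bound.


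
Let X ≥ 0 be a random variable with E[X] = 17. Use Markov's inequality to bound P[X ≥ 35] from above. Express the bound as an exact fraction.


μ = E[X] = 17, a = 35.
Markov: P[X ≥ 35] ≤ μ/a = (17)/35 = 17/35.
Numerically: ≈ 0.485714.
(Since a = 35 > μ = 17.000000, the bound 17/35 is < 1 and informative.)

P[X ≥ 35] ≤ 17/35 ≈ 0.485714.


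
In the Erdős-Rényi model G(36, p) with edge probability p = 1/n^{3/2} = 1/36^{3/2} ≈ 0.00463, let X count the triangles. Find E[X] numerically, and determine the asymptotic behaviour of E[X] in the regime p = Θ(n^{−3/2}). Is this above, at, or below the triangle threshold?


Number of potential triangles: C(36, 3) = 7140.
Each occurs with probability p³ ≈ (0.00463)³ ≈ 9.92290e-08.
By linearity: E[X] = C(36, 3)·p³ ≈ 7140 · 9.92290e-08 ≈ 0.001.
Since α = 3/2 > 1, p = c/n^{3/2} = o(1/n) is below the triangle threshold p ~ 1/n. Asymptotically E[X] ~ (c³/6)·n^{3(1−α)} = (1³/6)·n^{-1.5} → 0, so by Markov's inequality G has no triangles w.h.p.

E[X] ≈ 0.001; in regime p = Θ(1/n^{3/2}) E[X] tends to 0 (below the triangle threshold p ~ 1/n).


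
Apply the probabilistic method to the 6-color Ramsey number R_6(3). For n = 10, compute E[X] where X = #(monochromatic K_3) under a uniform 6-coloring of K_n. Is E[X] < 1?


E[X] = C(10, 3) · 6^{1 − 3} = 120 · 6^{−2} = 120/36.
As a reduced fraction: E[X] = 10/3 ≈ 3.333333.
Is E[X] < 1? NO.
Since E[X] ≥ 1, the first-moment bound is inconclusive at n = 10; it does NOT by itself certify R_6(3) > 10.

E[X] = 10/3 ≈ 3.333333; E[X] ≥ 1; first-moment method inconclusive here.


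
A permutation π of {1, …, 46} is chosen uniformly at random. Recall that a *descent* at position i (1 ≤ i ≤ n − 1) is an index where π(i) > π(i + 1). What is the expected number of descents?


Write X = Σ X_I over i = 1, …, 45, with X_I the indicator of one descent.
There are 45 indicators.
For each fixed i, the pair (π(i), π(i+1)) is a uniformly random ordered pair of distinct values from {1, …, 46}; by symmetry P[π(i) > π(i+1)] = 1/2.
By linearity: E[X] = 45 · (1/2) = (46 − 1) · (1/2) = 45/2 ≈ 22.500000.

E[X] = 45/2 = 22.500000.


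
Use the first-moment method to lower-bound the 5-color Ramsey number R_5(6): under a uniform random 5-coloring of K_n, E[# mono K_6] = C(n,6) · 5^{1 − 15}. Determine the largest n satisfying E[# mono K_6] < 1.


We need C(n, 6) · 5^{1 − 15} < 1, i.e. C(n, 6) < 5^{15 − 1} = 6103515625.
Check values of n near the boundary:
  n = 124: C(124, 6) = 4465475476; 4465475476 < 6103515625? YES
  n = 125: C(125, 6) = 4690625500; 4690625500 < 6103515625? YES
  n = 126: C(126, 6) = 4925156775; 4925156775 < 6103515625? YES
  n = 127: C(127, 6) = 5169379425; 5169379425 < 6103515625? YES
  n = 128: C(128, 6) = 5423611200; 5423611200 < 6103515625? YES
  n = 129: C(129, 6) = 5688177600; 5688177600 < 6103515625? YES
  n = 130: C(130, 6) = 5963412000; 5963412000 < 6103515625? YES
  n = 131: C(131, 6) = 6249655776; 6249655776 < 6103515625? NO
The largest n with C(n, 6) < 6103515625 is n = 130 (where E[X] = 47707296/48828125 ≈ 0.9770). Hence R_5(6) > 130, i.e. R_5(6) ≥ 131.

Largest n = 130; hence R_5(6) > 130.


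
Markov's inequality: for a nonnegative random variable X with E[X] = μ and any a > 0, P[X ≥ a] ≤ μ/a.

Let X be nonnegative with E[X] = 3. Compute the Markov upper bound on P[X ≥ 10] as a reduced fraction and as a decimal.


μ = E[X] = 3, a = 10.
Markov: P[X ≥ 10] ≤ μ/a = (3)/10 = 3/10.
Numerically: ≈ 0.30000.
(Since a = 10 > μ = 3.00000, the bound 3/10 is < 1 and informative.)

P[X ≥ 10] ≤ 3/10 ≈ 0.30000.


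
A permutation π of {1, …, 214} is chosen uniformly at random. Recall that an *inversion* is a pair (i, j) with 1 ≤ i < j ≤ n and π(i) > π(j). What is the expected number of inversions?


Write X = Σ X_I over the C(214, 2) = 22791 pairs i < j, with X_I the indicator of one inversion.
There are 22791 indicators.
For each fixed pair i < j, the values π(i) and π(j) are two distinct elements of {1, …, 214} in uniformly random order; by symmetry P[π(i) > π(j)] = 1/2.
By linearity: E[X] = 22791 · (1/2) = C(214, 2) · (1/2) = 22791/2 = 22791/2 ≈ 11395.50000.

E[X] = 22791/2 = 11395.50000.


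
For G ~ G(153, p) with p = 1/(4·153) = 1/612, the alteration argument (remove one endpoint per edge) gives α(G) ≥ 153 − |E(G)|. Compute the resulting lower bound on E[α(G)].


E[|E(G)|] = C(153, 2)·p = 11628 · (1/612) = 19.
E[α(G)] ≥ n − E[|E(G)|] = 153 − 19 = 134.
Numerically: ≈ 134.00000.
(This is only a lower bound; the true E[α(G)] may be larger.)

E[α(G)] ≥ 134 ≈ 134.00000.


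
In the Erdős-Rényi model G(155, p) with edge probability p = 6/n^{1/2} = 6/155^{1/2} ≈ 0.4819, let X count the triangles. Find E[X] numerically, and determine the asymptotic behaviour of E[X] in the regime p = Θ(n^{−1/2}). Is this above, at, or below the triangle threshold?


Number of potential triangles: C(155, 3) = 608685.
Each occurs with probability p³ ≈ (0.4819)³ ≈ 1.119325e-01.
By linearity: E[X] = C(155, 3)·p³ ≈ 608685 · 1.119325e-01 ≈ 68131.6338.
Since α = 1/2 < 1, p = c/n^{1/2} ≫ 1/n is above the triangle threshold p ~ 1/n. Asymptotically E[X] ~ (c³/6)·n^{3(1−α)} = (6³/6)·n^{1.5} → ∞; triangles are abundant w.h.p.

E[X] ≈ 68131.6338; in regime p = Θ(1/n^{1/2}) E[X] diverges (above the triangle threshold p ~ 1/n).


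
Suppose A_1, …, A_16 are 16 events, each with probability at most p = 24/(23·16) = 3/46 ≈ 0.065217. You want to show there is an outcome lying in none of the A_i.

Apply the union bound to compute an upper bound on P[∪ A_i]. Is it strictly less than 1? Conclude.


Union bound: P[∪_{i=1}^{16} A_i] ≤ Σ_i P[A_i] ≤ 16·p = 16·(3/46) = 24/23.
Numerically: 24/23 ≈ 1.043478.
Is 24/23 < 1? NO.
Since the bound 24/23 is ≥ 1, the union bound is uninformative here; it does NOT by itself certify existence.

16·p = 24/23 ≈ 1.043478; existence NOT certified by the union bound.


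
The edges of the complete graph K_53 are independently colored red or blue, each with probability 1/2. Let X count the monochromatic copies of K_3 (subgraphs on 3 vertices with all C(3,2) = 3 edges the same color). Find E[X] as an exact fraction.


Let X = Σ_S X_S over the C(53, 3) = 23426 subsets S of size 3, where X_S = 1 if the K_3 on S is monochromatic.
For a fixed S, the K_3 on S has C(3, 2) = 3 edges. P[all 3 edges red] = (1/2)^3, and likewise for blue, so P[monochromatic] = 2·(1/2)^3 = 2^{1 − 3} = 1/4.
By linearity: E[X] = C(53, 3) · 2^{1 − 3} = 23426 · 1/4 = 11713/2.
Numerically: E[X] ≈ 5856.500000.

E[X] = C(53,3)·2^(1−C(3,2)) = 11713/2 ≈ 5856.500000.


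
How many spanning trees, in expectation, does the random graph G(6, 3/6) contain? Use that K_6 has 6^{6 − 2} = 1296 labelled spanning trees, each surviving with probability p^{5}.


K_6 has 6^{6 − 2} = 1296 labelled spanning trees.
For each such spanning tree H, let X_H = 1 if all 5 edges of H are present in G. Then P[X_H = 1] = p^{5} = (1/2)^{5} = 1/32.
By linearity of expectation: E[X] = Σ_H E[X_H] = 1296 · p^{5} = 1296 · 1/32 = 81/2.
Numerically: E[X] ≈ 40.5.

E[X] = 1296 · (1/2)^{5} = 81/2 ≈ 40.5.


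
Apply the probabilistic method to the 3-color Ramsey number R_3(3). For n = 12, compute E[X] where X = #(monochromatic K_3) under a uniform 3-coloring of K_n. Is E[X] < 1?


E[X] = C(12, 3) · 3^{1 − 3} = 220 · 3^{−2} = 220/9.
As a reduced fraction: E[X] = 220/9 ≈ 24.44444.
Is E[X] < 1? NO.
Since E[X] ≥ 1, the first-moment bound is inconclusive at n = 12; it does NOT by itself certify R_3(3) > 12.

E[X] = 220/9 ≈ 24.44444; E[X] ≥ 1; first-moment method inconclusive here.


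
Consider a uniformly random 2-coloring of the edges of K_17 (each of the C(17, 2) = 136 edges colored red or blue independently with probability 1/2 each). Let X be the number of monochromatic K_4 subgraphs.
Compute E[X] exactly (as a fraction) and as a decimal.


Let X = Σ_S X_S over the C(17, 4) = 2380 subsets S of size 4, where X_S = 1 if the K_4 on S is monochromatic.
For a fixed S, the K_4 on S has C(4, 2) = 6 edges. P[all 6 edges red] = (1/2)^6, and likewise for blue, so P[monochromatic] = 2·(1/2)^6 = 2^{1 − 6} = 1/32.
Summing: E[X] = C(17, 4) · 2^{1 − 6} = 2380 · 1/32 = 595/8.
Numerically: E[X] ≈ 74.3750.

E[X] = C(17,4)·2^(1−C(4,2)) = 595/8 ≈ 74.3750.


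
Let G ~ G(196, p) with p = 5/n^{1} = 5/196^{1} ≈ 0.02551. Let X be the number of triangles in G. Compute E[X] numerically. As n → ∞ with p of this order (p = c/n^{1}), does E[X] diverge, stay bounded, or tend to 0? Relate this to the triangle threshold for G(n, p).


Number of potential triangles: C(196, 3) = 1235780.
Each occurs with probability p³ ≈ (0.02551)³ ≈ 1.660129e-05.
By linearity: E[X] = C(196, 3)·p³ ≈ 1235780 · 1.660129e-05 ≈ 20.5155.
Here α = 1, so p = 5/n is exactly at the triangle threshold p ~ 1/n. Asymptotically E[X] → c³/6 = 5³/6 = 125/6 ≈ 20.8333, a bounded constant. In this regime the triangle count is asymptotically Poisson(c³/6).

E[X] ≈ 20.5155; in regime p = Θ(1/n^{1}) E[X] stays bounded (at the triangle threshold p ~ 1/n).


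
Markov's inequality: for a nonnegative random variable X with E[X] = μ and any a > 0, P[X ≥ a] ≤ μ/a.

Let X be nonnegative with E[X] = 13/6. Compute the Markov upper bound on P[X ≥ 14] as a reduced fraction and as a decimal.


μ = E[X] = 13/6, a = 14.
Markov: P[X ≥ 14] ≤ μ/a = (13/6)/14 = 13/84.
Numerically: ≈ 0.154762.
(Since a = 14 > μ = 2.166667, the bound 13/84 is < 1 and informative.)

P[X ≥ 14] ≤ 13/84 ≈ 0.154762.


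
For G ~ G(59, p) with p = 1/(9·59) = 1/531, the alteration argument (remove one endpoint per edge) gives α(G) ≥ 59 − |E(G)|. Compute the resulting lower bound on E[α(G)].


E[|E(G)|] = C(59, 2)·p = 1711 · (1/531) = 29/9.
E[α(G)] ≥ n − E[|E(G)|] = 59 − 29/9 = 502/9.
Numerically: ≈ 55.7778.
(This is only a lower bound; the true E[α(G)] may be larger.)

E[α(G)] ≥ 502/9 ≈ 55.7778.


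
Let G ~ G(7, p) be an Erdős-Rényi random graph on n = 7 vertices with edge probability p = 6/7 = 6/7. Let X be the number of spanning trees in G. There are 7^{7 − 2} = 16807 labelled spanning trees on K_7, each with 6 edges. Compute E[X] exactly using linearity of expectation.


K_7 has 7^{7 − 2} = 16807 labelled spanning trees.
For each such spanning tree H, let X_H = 1 if all 6 edges of H are present in G. Then P[X_H = 1] = p^{6} = (6/7)^{6} = 46656/117649.
By linearity: E[X] = Σ_H E[X_H] = 16807 · p^{6} = 16807 · 46656/117649 = 46656/7.
Numerically: E[X] ≈ 6665.

E[X] = 16807 · (6/7)^{6} = 46656/7 ≈ 6665.


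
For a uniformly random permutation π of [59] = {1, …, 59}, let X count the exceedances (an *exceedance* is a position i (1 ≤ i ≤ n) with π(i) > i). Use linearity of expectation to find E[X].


Write X = Σ_{i=1}^{59} X_i, where X_i = 1_{π(i) > i}.
For each fixed i, π(i) is uniform over {1, …, 59} (marginal of a uniform permutation), so P[π(i) > i] = (n − i)/n. Summing: Σ_{i=1}^{59} (n − i)/n = (0 + 1 + … + 58)/59 = 59(59 − 1)/(2·59) = (59 − 1)/2.
Hence E[X] = Σ_{i=1}^{59} (59 − i)/59 = 29 ≈ 29.00000.

E[X] = 29 = 29.00000.


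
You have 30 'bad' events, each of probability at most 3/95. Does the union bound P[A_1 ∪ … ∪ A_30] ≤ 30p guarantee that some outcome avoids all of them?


Union bound: P[∪_{i=1}^{30} A_i] ≤ Σ_i P[A_i] ≤ 30·p = 30·(3/95) = 18/19.
Numerically: 18/19 ≈ 0.947368.
Is 18/19 < 1? YES.
Since P[∪ A_i] ≤ 18/19 < 1, the complement has P[∩ A_i^c] ≥ 1 − 18/19 = 1/19 > 0, so some outcome avoids every A_i.

30·p = 18/19 ≈ 0.947368; existence CERTIFIED by the union bound.


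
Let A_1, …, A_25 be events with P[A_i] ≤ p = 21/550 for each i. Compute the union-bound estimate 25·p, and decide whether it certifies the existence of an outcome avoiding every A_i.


Union bound: P[∪_{i=1}^{25} A_i] ≤ Σ_i P[A_i] ≤ 25·p = 25·(21/550) = 21/22.
Numerically: 21/22 ≈ 0.95455.
Is 21/22 < 1? YES.
Since P[∪ A_i] ≤ 21/22 < 1, the complement has P[∩ A_i^c] ≥ 1 − 21/22 = 1/22 > 0, so some outcome avoids every A_i.

25·p = 21/22 ≈ 0.95455; existence CERTIFIED by the union bound.


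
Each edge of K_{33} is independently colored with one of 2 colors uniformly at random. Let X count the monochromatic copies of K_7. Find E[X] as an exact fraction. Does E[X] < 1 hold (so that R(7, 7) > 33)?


E[X] = C(33, 7) · 2^{1 − 21} = 4272048 · 2^{−20} = 4272048/1048576.
As a reduced fraction: E[X] = 267003/65536 ≈ 4.074142.
Is E[X] < 1? NO.
Since E[X] ≥ 1, the first-moment bound is inconclusive at n = 33; it does NOT by itself certify R(7, 7) > 33.

E[X] = 267003/65536 ≈ 4.074142; E[X] ≥ 1; first-moment method inconclusive here.


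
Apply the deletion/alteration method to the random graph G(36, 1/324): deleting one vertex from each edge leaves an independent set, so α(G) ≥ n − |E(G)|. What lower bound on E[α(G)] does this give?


E[|E(G)|] = C(36, 2)·p = 630 · (1/324) = 35/18.
E[α(G)] ≥ n − E[|E(G)|] = 36 − 35/18 = 613/18.
Numerically: ≈ 34.0556.
(This is only a lower bound; the true E[α(G)] may be larger.)

E[α(G)] ≥ 613/18 ≈ 34.0556.


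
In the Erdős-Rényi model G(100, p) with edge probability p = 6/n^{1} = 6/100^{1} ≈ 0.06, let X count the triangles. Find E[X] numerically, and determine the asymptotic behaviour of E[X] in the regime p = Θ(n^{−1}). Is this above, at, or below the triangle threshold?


Number of potential triangles: C(100, 3) = 161700.
Each occurs with probability p³ ≈ (0.06)³ ≈ 2.1600000e-04.
By linearity: E[X] = C(100, 3)·p³ ≈ 161700 · 2.1600000e-04 ≈ 34.92720.
Here α = 1, so p = 6/n is exactly at the triangle threshold p ~ 1/n. Asymptotically E[X] → c³/6 = 6³/6 = 36 ≈ 36.00000, a bounded constant. In this regime the triangle count is asymptotically Poisson(c³/6).

E[X] ≈ 34.92720; in regime p = Θ(1/n^{1}) E[X] stays bounded (at the triangle threshold p ~ 1/n).


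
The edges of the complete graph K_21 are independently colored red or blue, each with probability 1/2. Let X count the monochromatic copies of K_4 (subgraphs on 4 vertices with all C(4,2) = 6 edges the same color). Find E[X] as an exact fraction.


Let X = Σ_S X_S over the C(21, 4) = 5985 subsets S of size 4, where X_S = 1 if the K_4 on S is monochromatic.
For a fixed S, the K_4 on S has C(4, 2) = 6 edges. P[all 6 edges red] = (1/2)^6, and likewise for blue, so P[monochromatic] = 2·(1/2)^6 = 2^{1 − 6} = 1/32.
By linearity: E[X] = C(21, 4) · 2^{1 − 6} = 5985 · 1/32 = 5985/32.
Numerically: E[X] ≈ 187.0312.

E[X] = C(21,4)·2^(1−C(4,2)) = 5985/32 ≈ 187.0312.


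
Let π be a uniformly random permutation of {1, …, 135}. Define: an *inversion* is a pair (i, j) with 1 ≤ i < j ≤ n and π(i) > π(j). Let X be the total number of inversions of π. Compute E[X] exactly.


Write X = Σ X_I over the C(135, 2) = 9045 pairs i < j, with X_I the indicator of one inversion.
There are 9045 indicators.
For each fixed pair i < j, the values π(i) and π(j) are two distinct elements of {1, …, 135} in uniformly random order; by symmetry P[π(i) > π(j)] = 1/2.
By linearity: E[X] = 9045 · (1/2) = C(135, 2) · (1/2) = 9045/2 = 9045/2 ≈ 4522.500000.

E[X] = 9045/2 = 4522.500000.


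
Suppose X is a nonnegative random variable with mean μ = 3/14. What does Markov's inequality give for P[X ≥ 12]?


μ = E[X] = 3/14, a = 12.
Markov: P[X ≥ 12] ≤ μ/a = (3/14)/12 = 1/56.
Numerically: ≈ 0.01786.
(Since a = 12 > μ = 0.21429, the bound 1/56 is < 1 and informative.)

P[X ≥ 12] ≤ 1/56 ≈ 0.01786.


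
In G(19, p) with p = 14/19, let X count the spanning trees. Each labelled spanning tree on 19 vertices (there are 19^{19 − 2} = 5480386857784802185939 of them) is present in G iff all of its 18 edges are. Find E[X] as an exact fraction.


K_19 has 19^{19 − 2} = 5480386857784802185939 labelled spanning trees.
For each such spanning tree H, let X_H = 1 if all 18 edges of H are present in G. Then P[X_H = 1] = p^{18} = (14/19)^{18} = 426878854210636742656/104127350297911241532841.
Summing the indicators: E[X] = Σ_H E[X_H] = 5480386857784802185939 · p^{18} = 5480386857784802185939 · 426878854210636742656/104127350297911241532841 = 426878854210636742656/19.
Numerically: E[X] ≈ 2.25e+19.

E[X] = 5480386857784802185939 · (14/19)^{18} = 426878854210636742656/19 ≈ 2.25e+19.


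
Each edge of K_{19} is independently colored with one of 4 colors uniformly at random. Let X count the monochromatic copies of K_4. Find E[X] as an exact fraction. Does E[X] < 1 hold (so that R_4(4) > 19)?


E[X] = C(19, 4) · 4^{1 − 6} = 3876 · 4^{−5} = 3876/1024.
As a reduced fraction: E[X] = 969/256 ≈ 3.78516.
Is E[X] < 1? NO.
Since E[X] ≥ 1, the first-moment bound is inconclusive at n = 19; it does NOT by itself certify R_4(4) > 19.

E[X] = 969/256 ≈ 3.78516; E[X] ≥ 1; first-moment method inconclusive here.


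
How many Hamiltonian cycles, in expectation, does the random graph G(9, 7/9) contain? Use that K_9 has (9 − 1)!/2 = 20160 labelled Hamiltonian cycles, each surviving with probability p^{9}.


K_9 has (9 − 1)!/2 = 20160 labelled Hamiltonian cycles.
For each such Hamiltonian cycle H, let X_H = 1 if all 9 edges of H are present in G. Then P[X_H = 1] = p^{9} = (7/9)^{9} = 40353607/387420489.
By linearity of expectation: E[X] = Σ_H E[X_H] = 20160 · p^{9} = 20160 · 40353607/387420489 = 90392079680/43046721.
Numerically: E[X] ≈ 2099.86.

E[X] = 20160 · (7/9)^{9} = 90392079680/43046721 ≈ 2099.86.


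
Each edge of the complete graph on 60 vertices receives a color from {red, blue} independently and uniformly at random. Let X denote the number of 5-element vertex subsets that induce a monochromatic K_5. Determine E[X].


Let X = Σ_S X_S over the C(60, 5) = 5461512 subsets S of size 5, where X_S = 1 if the K_5 on S is monochromatic.
For a fixed S, the K_5 on S has C(5, 2) = 10 edges. P[all 10 edges red] = (1/2)^10, and likewise for blue, so P[monochromatic] = 2·(1/2)^10 = 2^{1 − 10} = 1/512.
By linearity of expectation: E[X] = C(60, 5) · 2^{1 − 10} = 5461512 · 1/512 = 682689/64.
Numerically: E[X] ≈ 10667.01562.

E[X] = C(60,5)·2^(1−C(5,2)) = 682689/64 ≈ 10667.01562.


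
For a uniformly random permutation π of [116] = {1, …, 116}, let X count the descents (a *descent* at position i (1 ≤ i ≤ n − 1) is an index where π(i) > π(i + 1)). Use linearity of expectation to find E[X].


Write X = Σ X_I over i = 1, …, 115, with X_I the indicator of one descent.
There are 115 indicators.
For each fixed i, the pair (π(i), π(i+1)) is a uniformly random ordered pair of distinct values from {1, …, 116}; by symmetry P[π(i) > π(i+1)] = 1/2.
By linearity: E[X] = 115 · (1/2) = (116 − 1) · (1/2) = 115/2 ≈ 57.5000.

E[X] = 115/2 = 57.5000.


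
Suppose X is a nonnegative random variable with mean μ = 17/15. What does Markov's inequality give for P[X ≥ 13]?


μ = E[X] = 17/15, a = 13.
Markov: P[X ≥ 13] ≤ μ/a = (17/15)/13 = 17/195.
Numerically: ≈ 0.087.
(Since a = 13 > μ = 1.133, the bound 17/195 is < 1 and informative.)

P[X ≥ 13] ≤ 17/195 ≈ 0.087.


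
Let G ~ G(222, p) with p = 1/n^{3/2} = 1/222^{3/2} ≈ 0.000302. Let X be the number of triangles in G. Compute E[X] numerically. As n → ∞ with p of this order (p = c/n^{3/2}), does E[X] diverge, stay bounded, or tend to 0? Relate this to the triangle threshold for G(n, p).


Number of potential triangles: C(222, 3) = 1798940.
Each occurs with probability p³ ≈ (0.000302)³ ≈ 2.76320e-11.
By linearity: E[X] = C(222, 3)·p³ ≈ 1798940 · 2.76320e-11 ≈ 0.000.
Since α = 3/2 > 1, p = c/n^{3/2} = o(1/n) is below the triangle threshold p ~ 1/n. Asymptotically E[X] ~ (c³/6)·n^{3(1−α)} = (1³/6)·n^{-1.5} → 0, so by Markov's inequality G has no triangles w.h.p.

E[X] ≈ 0.000; in regime p = Θ(1/n^{3/2}) E[X] tends to 0 (below the triangle threshold p ~ 1/n).


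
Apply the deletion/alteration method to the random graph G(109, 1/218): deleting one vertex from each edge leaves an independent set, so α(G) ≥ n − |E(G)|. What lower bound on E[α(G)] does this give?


E[|E(G)|] = C(109, 2)·p = 5886 · (1/218) = 27.
E[α(G)] ≥ n − E[|E(G)|] = 109 − 27 = 82.
Numerically: ≈ 82.000.
(This is only a lower bound; the true E[α(G)] may be larger.)

E[α(G)] ≥ 82 ≈ 82.000.


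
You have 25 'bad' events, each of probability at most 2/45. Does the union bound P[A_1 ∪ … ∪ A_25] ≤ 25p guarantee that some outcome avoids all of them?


Union bound: P[∪_{i=1}^{25} A_i] ≤ Σ_i P[A_i] ≤ 25·p = 25·(2/45) = 10/9.
Numerically: 10/9 ≈ 1.111111.
Is 10/9 < 1? NO.
Since the bound 10/9 is ≥ 1, the union bound is uninformative here; it does NOT by itself certify existence.

25·p = 10/9 ≈ 1.111111; existence NOT certified by the union bound.


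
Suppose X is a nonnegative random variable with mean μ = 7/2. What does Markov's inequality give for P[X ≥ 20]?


μ = E[X] = 7/2, a = 20.
Markov: P[X ≥ 20] ≤ μ/a = (7/2)/20 = 7/40.
Numerically: ≈ 0.175000.
(Since a = 20 > μ = 3.500000, the bound 7/40 is < 1 and informative.)

P[X ≥ 20] ≤ 7/40 ≈ 0.175000.


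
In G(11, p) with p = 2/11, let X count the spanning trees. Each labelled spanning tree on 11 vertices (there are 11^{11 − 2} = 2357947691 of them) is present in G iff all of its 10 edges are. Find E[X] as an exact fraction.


K_11 has 11^{11 − 2} = 2357947691 labelled spanning trees.
For each such spanning tree H, let X_H = 1 if all 10 edges of H are present in G. Then P[X_H = 1] = p^{10} = (2/11)^{10} = 1024/25937424601.
By linearity of expectation: E[X] = Σ_H E[X_H] = 2357947691 · p^{10} = 2357947691 · 1024/25937424601 = 1024/11.
Numerically: E[X] ≈ 93.09.

E[X] = 2357947691 · (2/11)^{10} = 1024/11 ≈ 93.09.


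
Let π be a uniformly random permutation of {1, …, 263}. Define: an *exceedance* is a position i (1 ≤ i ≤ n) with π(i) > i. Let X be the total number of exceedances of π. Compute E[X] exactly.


Write X = Σ_{i=1}^{263} X_i, where X_i = 1_{π(i) > i}.
For each fixed i, π(i) is uniform over {1, …, 263} (marginal of a uniform permutation), so P[π(i) > i] = (n − i)/n. Summing: Σ_{i=1}^{263} (n − i)/n = (0 + 1 + … + 262)/263 = 263(263 − 1)/(2·263) = (263 − 1)/2.
Hence E[X] = Σ_{i=1}^{263} (263 − i)/263 = 131 ≈ 131.000000.

E[X] = 131 = 131.000000.


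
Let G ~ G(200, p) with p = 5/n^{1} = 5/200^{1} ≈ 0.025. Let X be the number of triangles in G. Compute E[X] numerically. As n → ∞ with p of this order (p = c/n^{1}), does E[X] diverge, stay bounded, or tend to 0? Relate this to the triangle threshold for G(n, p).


Number of potential triangles: C(200, 3) = 1313400.
Each occurs with probability p³ ≈ (0.025)³ ≈ 1.56250000e-05.
By linearity: E[X] = C(200, 3)·p³ ≈ 1313400 · 1.56250000e-05 ≈ 20.521875.
Here α = 1, so p = 5/n is exactly at the triangle threshold p ~ 1/n. Asymptotically E[X] → c³/6 = 5³/6 = 125/6 ≈ 20.833333, a bounded constant. In this regime the triangle count is asymptotically Poisson(c³/6).

E[X] ≈ 20.521875; in regime p = Θ(1/n^{1}) E[X] stays bounded (at the triangle threshold p ~ 1/n).


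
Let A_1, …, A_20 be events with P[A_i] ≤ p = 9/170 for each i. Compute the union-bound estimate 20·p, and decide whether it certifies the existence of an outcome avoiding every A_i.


Union bound: P[∪_{i=1}^{20} A_i] ≤ Σ_i P[A_i] ≤ 20·p = 20·(9/170) = 18/17.
Numerically: 18/17 ≈ 1.059.
Is 18/17 < 1? NO.
Since the bound 18/17 is ≥ 1, the union bound is uninformative here; it does NOT by itself certify existence.

20·p = 18/17 ≈ 1.059; existence NOT certified by the union bound.


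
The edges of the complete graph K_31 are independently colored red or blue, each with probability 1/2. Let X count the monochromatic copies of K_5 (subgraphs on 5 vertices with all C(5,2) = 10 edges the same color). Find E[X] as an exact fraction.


Let X = Σ_S X_S over the C(31, 5) = 169911 subsets S of size 5, where X_S = 1 if the K_5 on S is monochromatic.
For a fixed S, the K_5 on S has C(5, 2) = 10 edges. P[all 10 edges red] = (1/2)^10, and likewise for blue, so P[monochromatic] = 2·(1/2)^10 = 2^{1 − 10} = 1/512.
By linearity of expectation: E[X] = C(31, 5) · 2^{1 − 10} = 169911 · 1/512 = 169911/512.
Numerically: E[X] ≈ 331.8574.

E[X] = C(31,5)·2^(1−C(5,2)) = 169911/512 ≈ 331.8574.


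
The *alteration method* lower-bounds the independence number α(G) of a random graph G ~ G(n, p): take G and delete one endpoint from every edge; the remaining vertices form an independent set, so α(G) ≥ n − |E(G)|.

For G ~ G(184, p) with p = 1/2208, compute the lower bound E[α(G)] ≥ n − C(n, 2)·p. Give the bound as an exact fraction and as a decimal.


E[|E(G)|] = C(184, 2)·p = 16836 · (1/2208) = 61/8.
E[α(G)] ≥ n − E[|E(G)|] = 184 − 61/8 = 1411/8.
Numerically: ≈ 176.375000.
(This is only a lower bound; the true E[α(G)] may be larger.)

E[α(G)] ≥ 1411/8 ≈ 176.375000.


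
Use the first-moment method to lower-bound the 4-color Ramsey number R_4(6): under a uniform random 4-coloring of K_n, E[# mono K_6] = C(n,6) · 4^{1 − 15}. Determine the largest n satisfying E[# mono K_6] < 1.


We need C(n, 6) · 4^{1 − 15} < 1, i.e. C(n, 6) < 4^{15 − 1} = 268435456.
Check values of n near the boundary:
  n = 76: C(76, 6) = 218618940; 218618940 < 268435456? YES
  n = 77: C(77, 6) = 237093780; 237093780 < 268435456? YES
  n = 78: C(78, 6) = 256851595; 256851595 < 268435456? YES
  n = 79: C(79, 6) = 277962685; 277962685 < 268435456? NO
  n = 80: C(80, 6) = 300500200; 300500200 < 268435456? NO
  n = 81: C(81, 6) = 324540216; 324540216 < 268435456? NO
The largest n with C(n, 6) < 268435456 is n = 78 (where E[X] = 256851595/268435456 ≈ 0.9568). Hence R_4(6) > 78, i.e. R_4(6) ≥ 79.

Largest n = 78; hence R_4(6) > 78.


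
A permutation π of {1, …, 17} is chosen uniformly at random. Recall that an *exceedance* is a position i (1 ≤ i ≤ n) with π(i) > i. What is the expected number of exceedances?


Write X = Σ_{i=1}^{17} X_i, where X_i = 1_{π(i) > i}.
For each fixed i, π(i) is uniform over {1, …, 17} (marginal of a uniform permutation), so P[π(i) > i] = (n − i)/n. Summing: Σ_{i=1}^{17} (n − i)/n = (0 + 1 + … + 16)/17 = 17(17 − 1)/(2·17) = (17 − 1)/2.
Hence E[X] = Σ_{i=1}^{17} (17 − i)/17 = 8 ≈ 8.000.

E[X] = 8 = 8.000.


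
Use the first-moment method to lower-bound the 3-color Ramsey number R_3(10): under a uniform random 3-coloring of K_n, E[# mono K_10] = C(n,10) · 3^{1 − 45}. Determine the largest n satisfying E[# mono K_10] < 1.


We need C(n, 10) · 3^{1 − 45} < 1, i.e. C(n, 10) < 3^{45 − 1} = 984770902183611232881.
Check values of n near the boundary:
  n = 568: C(568, 10) = 889446337783744949208; 889446337783744949208 < 984770902183611232881? YES
  n = 569: C(569, 10) = 905357721286137524328; 905357721286137524328 < 984770902183611232881? YES
  n = 570: C(570, 10) = 921524823451961408691; 921524823451961408691 < 984770902183611232881? YES
  n = 571: C(571, 10) = 937951290893172842001; 937951290893172842001 < 984770902183611232881? YES
  n = 572: C(572, 10) = 954640815642161682606; 954640815642161682606 < 984770902183611232881? YES
  n = 573: C(573, 10) = 971597135635805762226; 971597135635805762226 < 984770902183611232881? YES
  n = 574: C(574, 10) = 988824035203816502691; 988824035203816502691 < 984770902183611232881? NO
  n = 575: C(575, 10) = 1006325345561406175305; 1006325345561406175305 < 984770902183611232881? NO
The largest n with C(n, 10) < 984770902183611232881 is n = 573 (where E[X] = 35985079097622435638/36472996377170786403 ≈ 0.9866). Hence R_3(10) > 573, i.e. R_3(10) ≥ 574.

Largest n = 573; hence R_3(10) > 573.


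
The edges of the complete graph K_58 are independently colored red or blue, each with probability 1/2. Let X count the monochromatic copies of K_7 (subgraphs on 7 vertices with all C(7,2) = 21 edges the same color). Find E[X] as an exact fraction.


Let X = Σ_S X_S over the C(58, 7) = 300674088 subsets S of size 7, where X_S = 1 if the K_7 on S is monochromatic.
For a fixed S, the K_7 on S has C(7, 2) = 21 edges. P[all 21 edges red] = (1/2)^21, and likewise for blue, so P[monochromatic] = 2·(1/2)^21 = 2^{1 − 21} = 1/1048576.
By linearity of expectation: E[X] = C(58, 7) · 2^{1 − 21} = 300674088 · 1/1048576 = 37584261/131072.
Numerically: E[X] ≈ 286.74516.

E[X] = C(58,7)·2^(1−C(7,2)) = 37584261/131072 ≈ 286.74516.


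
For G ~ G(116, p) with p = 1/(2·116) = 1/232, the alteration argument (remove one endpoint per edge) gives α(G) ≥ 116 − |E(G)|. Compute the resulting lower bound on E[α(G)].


E[|E(G)|] = C(116, 2)·p = 6670 · (1/232) = 115/4.
E[α(G)] ≥ n − E[|E(G)|] = 116 − 115/4 = 349/4.
Numerically: ≈ 87.250000.
(This is only a lower bound; the true E[α(G)] may be larger.)

E[α(G)] ≥ 349/4 ≈ 87.250000.


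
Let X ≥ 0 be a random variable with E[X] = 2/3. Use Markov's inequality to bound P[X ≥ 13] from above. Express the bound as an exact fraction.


μ = E[X] = 2/3, a = 13.
Markov: P[X ≥ 13] ≤ μ/a = (2/3)/13 = 2/39.
Numerically: ≈ 0.051.
(Since a = 13 > μ = 0.667, the bound 2/39 is < 1 and informative.)

P[X ≥ 13] ≤ 2/39 ≈ 0.051.


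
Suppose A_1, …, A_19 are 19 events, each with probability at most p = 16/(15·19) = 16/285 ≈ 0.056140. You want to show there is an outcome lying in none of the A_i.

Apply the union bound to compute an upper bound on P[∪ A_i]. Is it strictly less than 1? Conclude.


Union bound: P[∪_{i=1}^{19} A_i] ≤ Σ_i P[A_i] ≤ 19·p = 19·(16/285) = 16/15.
Numerically: 16/15 ≈ 1.066667.
Is 16/15 < 1? NO.
Since the bound 16/15 is ≥ 1, the union bound is uninformative here; it does NOT by itself certify existence.

19·p = 16/15 ≈ 1.066667; existence NOT certified by the union bound.


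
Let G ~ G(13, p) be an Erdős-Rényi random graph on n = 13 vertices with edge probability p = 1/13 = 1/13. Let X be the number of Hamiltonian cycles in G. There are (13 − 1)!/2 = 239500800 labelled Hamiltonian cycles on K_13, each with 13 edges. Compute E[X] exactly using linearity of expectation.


K_13 has (13 − 1)!/2 = 239500800 labelled Hamiltonian cycles.
For each such Hamiltonian cycle H, let X_H = 1 if all 13 edges of H are present in G. Then P[X_H = 1] = p^{13} = (1/13)^{13} = 1/302875106592253.
Summing the indicators: E[X] = Σ_H E[X_H] = 239500800 · p^{13} = 239500800 · 1/302875106592253 = 239500800/302875106592253.
Numerically: E[X] ≈ 7.9076e-07.

E[X] = 239500800 · (1/13)^{13} = 239500800/302875106592253 ≈ 7.9076e-07.


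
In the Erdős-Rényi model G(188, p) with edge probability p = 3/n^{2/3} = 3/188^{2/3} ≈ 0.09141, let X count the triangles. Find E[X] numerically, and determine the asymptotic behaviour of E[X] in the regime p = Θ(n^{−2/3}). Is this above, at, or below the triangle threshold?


Number of potential triangles: C(188, 3) = 1089836.
Each occurs with probability p³ ≈ (0.09141)³ ≈ 7.639203e-04.
By linearity: E[X] = C(188, 3)·p³ ≈ 1089836 · 7.639203e-04 ≈ 832.5479.
Since α = 2/3 < 1, p = c/n^{2/3} ≫ 1/n is above the triangle threshold p ~ 1/n. Asymptotically E[X] ~ (c³/6)·n^{3(1−α)} = (3³/6)·n^{1} → ∞; triangles are abundant w.h.p.

E[X] ≈ 832.5479; in regime p = Θ(1/n^{2/3}) E[X] diverges (above the triangle threshold p ~ 1/n).


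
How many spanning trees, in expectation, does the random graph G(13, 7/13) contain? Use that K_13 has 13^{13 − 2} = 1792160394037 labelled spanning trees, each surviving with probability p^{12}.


K_13 has 13^{13 − 2} = 1792160394037 labelled spanning trees.
For each such spanning tree H, let X_H = 1 if all 12 edges of H are present in G. Then P[X_H = 1] = p^{12} = (7/13)^{12} = 13841287201/23298085122481.
Summing the indicators: E[X] = Σ_H E[X_H] = 1792160394037 · p^{12} = 1792160394037 · 13841287201/23298085122481 = 13841287201/13.
Numerically: E[X] ≈ 1.06471e+09.

E[X] = 1792160394037 · (7/13)^{12} = 13841287201/13 ≈ 1.06471e+09.


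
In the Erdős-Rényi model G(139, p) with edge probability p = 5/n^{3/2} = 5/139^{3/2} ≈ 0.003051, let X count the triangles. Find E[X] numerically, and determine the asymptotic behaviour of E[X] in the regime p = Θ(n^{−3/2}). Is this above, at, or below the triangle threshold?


Number of potential triangles: C(139, 3) = 437989.
Each occurs with probability p³ ≈ (0.003051)³ ≈ 2.840164e-08.
By linearity: E[X] = C(139, 3)·p³ ≈ 437989 · 2.840164e-08 ≈ 0.0124.
Since α = 3/2 > 1, p = c/n^{3/2} = o(1/n) is below the triangle threshold p ~ 1/n. Asymptotically E[X] ~ (c³/6)·n^{3(1−α)} = (5³/6)·n^{-1.5} → 0, so by Markov's inequality G has no triangles w.h.p.

E[X] ≈ 0.0124; in regime p = Θ(1/n^{3/2}) E[X] tends to 0 (below the triangle threshold p ~ 1/n).


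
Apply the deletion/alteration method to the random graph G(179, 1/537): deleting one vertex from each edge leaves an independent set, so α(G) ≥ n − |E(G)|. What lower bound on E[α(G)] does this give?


E[|E(G)|] = C(179, 2)·p = 15931 · (1/537) = 89/3.
E[α(G)] ≥ n − E[|E(G)|] = 179 − 89/3 = 448/3.
Numerically: ≈ 149.3333.
(This is only a lower bound; the true E[α(G)] may be larger.)

E[α(G)] ≥ 448/3 ≈ 149.3333.


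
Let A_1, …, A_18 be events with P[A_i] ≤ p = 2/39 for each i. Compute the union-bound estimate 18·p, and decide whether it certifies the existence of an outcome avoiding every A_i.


Union bound: P[∪_{i=1}^{18} A_i] ≤ Σ_i P[A_i] ≤ 18·p = 18·(2/39) = 12/13.
Numerically: 12/13 ≈ 0.923.
Is 12/13 < 1? YES.
Since P[∪ A_i] ≤ 12/13 < 1, the complement has P[∩ A_i^c] ≥ 1 − 12/13 = 1/13 > 0, so some outcome avoids every A_i.

18·p = 12/13 ≈ 0.923; existence CERTIFIED by the union bound.


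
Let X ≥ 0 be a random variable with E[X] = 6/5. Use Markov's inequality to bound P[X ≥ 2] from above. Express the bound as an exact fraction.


μ = E[X] = 6/5, a = 2.
Markov: P[X ≥ 2] ≤ μ/a = (6/5)/2 = 3/5.
Numerically: ≈ 0.600.
(Since a = 2 > μ = 1.200, the bound 3/5 is < 1 and informative.)

P[X ≥ 2] ≤ 3/5 ≈ 0.600.


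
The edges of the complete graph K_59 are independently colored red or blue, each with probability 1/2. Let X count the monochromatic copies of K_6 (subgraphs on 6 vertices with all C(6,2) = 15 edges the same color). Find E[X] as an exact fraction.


Let X = Σ_S X_S over the C(59, 6) = 45057474 subsets S of size 6, where X_S = 1 if the K_6 on S is monochromatic.
For a fixed S, the K_6 on S has C(6, 2) = 15 edges. P[all 15 edges red] = (1/2)^15, and likewise for blue, so P[monochromatic] = 2·(1/2)^15 = 2^{1 − 15} = 1/16384.
By linearity of expectation: E[X] = C(59, 6) · 2^{1 − 15} = 45057474 · 1/16384 = 22528737/8192.
Numerically: E[X] ≈ 2750.089966.

E[X] = C(59,6)·2^(1−C(6,2)) = 22528737/8192 ≈ 2750.089966.


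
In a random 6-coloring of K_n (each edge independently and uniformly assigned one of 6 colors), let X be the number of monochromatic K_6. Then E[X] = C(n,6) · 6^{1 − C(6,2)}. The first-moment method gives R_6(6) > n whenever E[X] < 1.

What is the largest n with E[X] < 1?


We need C(n, 6) · 6^{1 − 15} < 1, i.e. C(n, 6) < 6^{15 − 1} = 78364164096.
Check values of n near the boundary:
  n = 192: C(192, 6) = 64300886496; 64300886496 < 78364164096? YES
  n = 193: C(193, 6) = 66364016544; 66364016544 < 78364164096? YES
  n = 194: C(194, 6) = 68482017072; 68482017072 < 78364164096? YES
  n = 195: C(195, 6) = 70656049360; 70656049360 < 78364164096? YES
  n = 196: C(196, 6) = 72887293024; 72887293024 < 78364164096? YES
  n = 197: C(197, 6) = 75176946208; 75176946208 < 78364164096? YES
  n = 198: C(198, 6) = 77526225777; 77526225777 < 78364164096? YES
  n = 199: C(199, 6) = 79936367511; 79936367511 < 78364164096? NO
  n = 200: C(200, 6) = 82408626300; 82408626300 < 78364164096? NO
The largest n with C(n, 6) < 78364164096 is n = 198 (where E[X] = 25842075259/26121388032 ≈ 0.989). Hence R_6(6) > 198, i.e. R_6(6) ≥ 199.

Largest n = 198; hence R_6(6) > 198.


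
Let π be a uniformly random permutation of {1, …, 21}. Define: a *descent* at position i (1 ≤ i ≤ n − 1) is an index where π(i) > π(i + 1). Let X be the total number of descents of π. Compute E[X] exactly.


Write X = Σ X_I over i = 1, …, 20, with X_I the indicator of one descent.
There are 20 indicators.
For each fixed i, the pair (π(i), π(i+1)) is a uniformly random ordered pair of distinct values from {1, …, 21}; by symmetry P[π(i) > π(i+1)] = 1/2.
By linearity: E[X] = 20 · (1/2) = (21 − 1) · (1/2) = 10 ≈ 10.000000.

E[X] = 10 = 10.000000.


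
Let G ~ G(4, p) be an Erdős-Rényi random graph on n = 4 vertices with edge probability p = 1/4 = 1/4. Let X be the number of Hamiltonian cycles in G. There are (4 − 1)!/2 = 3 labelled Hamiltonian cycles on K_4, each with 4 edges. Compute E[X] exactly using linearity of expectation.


K_4 has (4 − 1)!/2 = 3 labelled Hamiltonian cycles.
For each such Hamiltonian cycle H, let X_H = 1 if all 4 edges of H are present in G. Then P[X_H = 1] = p^{4} = (1/4)^{4} = 1/256.
Summing the indicators: E[X] = Σ_H E[X_H] = 3 · p^{4} = 3 · 1/256 = 3/256.
Numerically: E[X] ≈ 0.0117188.

E[X] = 3 · (1/4)^{4} = 3/256 ≈ 0.0117188.


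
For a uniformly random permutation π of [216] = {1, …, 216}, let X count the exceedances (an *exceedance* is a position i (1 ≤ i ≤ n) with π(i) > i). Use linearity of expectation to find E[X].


Write X = Σ_{i=1}^{216} X_i, where X_i = 1_{π(i) > i}.
For each fixed i, π(i) is uniform over {1, …, 216} (marginal of a uniform permutation), so P[π(i) > i] = (n − i)/n. Summing: Σ_{i=1}^{216} (n − i)/n = (0 + 1 + … + 215)/216 = 216(216 − 1)/(2·216) = (216 − 1)/2.
Hence E[X] = Σ_{i=1}^{216} (216 − i)/216 = 215/2 ≈ 107.500.

E[X] = 215/2 = 107.500.
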